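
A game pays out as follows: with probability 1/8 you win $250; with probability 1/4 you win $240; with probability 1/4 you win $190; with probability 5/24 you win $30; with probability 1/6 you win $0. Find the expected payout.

E[payout] = 250·1/8 + 240·1/4 + 190·1/4 + 30·5/24 + 0·1/6
 = 125/4 + 60 + 95/2 + 25/4 + 0
 = 145

145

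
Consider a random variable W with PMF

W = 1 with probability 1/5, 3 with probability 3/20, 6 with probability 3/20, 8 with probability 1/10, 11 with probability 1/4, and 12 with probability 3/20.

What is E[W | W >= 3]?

P(W >= 3) = 3/20 + 3/20 + 1/10 + 1/4 + 3/20 = 4/5.
E[W | W >= 3] = [3·3/20 + 6·3/20 + 8·1/10 + 11·1/4 + 12·3/20] / (4/5)
 = 67/10 / (4/5)
 = 67/8

8.375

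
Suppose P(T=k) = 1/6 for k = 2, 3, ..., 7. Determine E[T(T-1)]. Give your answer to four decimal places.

E[T(T-1)] = Σ t(t-1)·P(T=t)
 = 2·1/6 + 6·1/6 + 12·1/6 + 20·1/6 + 30·1/6 + 42·1/6
 = 1/3 + 1 + 2 + 10/3 + 5 + 7
 = 56/3

18.6667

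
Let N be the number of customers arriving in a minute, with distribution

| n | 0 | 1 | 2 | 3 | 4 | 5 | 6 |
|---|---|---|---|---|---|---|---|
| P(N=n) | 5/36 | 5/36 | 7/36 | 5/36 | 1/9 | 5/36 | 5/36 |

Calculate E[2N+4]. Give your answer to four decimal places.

E[2N+4] = Σ (2n+4)·P(N=n)
 = 4·5/36 + 6·5/36 + 8·7/36 + 10·5/36 + 12·1/9 + 14·5/36 + 16·5/36
 = 5/9 + 5/6 + 14/9 + 25/18 + 4/3 + 35/18 + 20/9
 = 59/6

9.8333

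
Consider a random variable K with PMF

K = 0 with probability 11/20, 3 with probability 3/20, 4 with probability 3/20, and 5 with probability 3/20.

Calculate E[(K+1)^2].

12.1

E[(K+1)^2] = Σ (k+1)^2·P(K=k)
 = 1·11/20 + 16·3/20 + 25·3/20 + 36·3/20
 = 11/20 + 12/5 + 15/4 + 27/5
 = 121/10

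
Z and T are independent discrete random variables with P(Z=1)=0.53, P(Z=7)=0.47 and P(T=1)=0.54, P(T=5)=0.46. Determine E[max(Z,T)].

E[max(Z,T)] = Σ_z Σ_t max(z,t) · P(Z=z)P(T=t)
 = 1·0.2862 + 5·0.2438 + 7·0.2538 + 7·0.2162
 = 0.2862 + 1.219 + 1.7766 + 1.5134
 = 4.7952

4.7952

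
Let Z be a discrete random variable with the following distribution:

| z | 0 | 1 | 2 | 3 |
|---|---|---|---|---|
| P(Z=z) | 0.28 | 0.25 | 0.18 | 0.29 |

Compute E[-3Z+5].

0.56

E[-3Z+5] = Σ (-3z+5)·P(Z=z)
 = 5·0.28 + 2·0.25 + (-1)·0.18 + (-4)·0.29
 = 1.4 + 0.5 + (-0.18) + (-1.16)
 = 0.56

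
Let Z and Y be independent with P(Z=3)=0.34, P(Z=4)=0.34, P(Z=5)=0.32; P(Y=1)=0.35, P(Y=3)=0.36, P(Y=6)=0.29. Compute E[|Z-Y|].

E[|Z-Y|] = Σ_z Σ_y |z-y| · P(Z=z)P(Y=y)
 = 2·0.119 + 0·0.1224 + 3·0.0986 + 3·0.119 + 1·0.1224 + 2·0.0986 + 4·0.112 + 2·0.1152 + 1·0.0928
 = 0.238 + 0 + 0.2958 + 0.357 + 0.1224 + 0.1972 + 0.448 + 0.2304 + 0.0928
 = 1.9816

1.9816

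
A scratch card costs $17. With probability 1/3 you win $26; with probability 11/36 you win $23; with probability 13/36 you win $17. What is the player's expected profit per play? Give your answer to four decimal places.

E[payout] = 26·1/3 + 23·11/36 + 17·13/36
 = 26/3 + 253/36 + 221/36
 = 131/6
Net = 131/6 - 17 = 29/6

4.8333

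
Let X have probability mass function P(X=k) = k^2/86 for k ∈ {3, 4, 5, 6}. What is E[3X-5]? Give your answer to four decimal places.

E[3X-5] = Σ (3x-5)·P(X=x)
 = 4·9/86 + 7·8/43 + 10·25/86 + 13·18/43
 = 18/43 + 56/43 + 125/43 + 234/43
 = 433/43

10.0698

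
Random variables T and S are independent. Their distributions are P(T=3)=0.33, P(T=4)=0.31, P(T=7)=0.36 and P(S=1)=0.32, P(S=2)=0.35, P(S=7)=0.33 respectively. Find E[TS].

15.8175

E[TS] = Σ_t Σ_s ts · P(T=t)P(S=s)
 = 3·0.1056 + 6·0.1155 + 21·0.1089 + 4·0.0992 + 8·0.1085 + 28·0.1023 + 7·0.1152 + 14·0.126 + 49·0.1188
 = 0.3168 + 0.693 + 2.2869 + 0.3968 + 0.868 + 2.8644 + 0.8064 + 1.764 + 5.8212
 = 15.8175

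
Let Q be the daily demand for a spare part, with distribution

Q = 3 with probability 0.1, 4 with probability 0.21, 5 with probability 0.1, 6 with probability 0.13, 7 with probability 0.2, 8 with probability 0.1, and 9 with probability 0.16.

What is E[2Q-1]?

E[2Q-1] = Σ (2q-1)·P(Q=q)
 = 5·0.1 + 7·0.21 + 9·0.1 + 11·0.13 + 13·0.2 + 15·0.1 + 17·0.16
 = 0.5 + 1.47 + 0.9 + 1.43 + 2.6 + 1.5 + 2.72
 = 11.12

11.12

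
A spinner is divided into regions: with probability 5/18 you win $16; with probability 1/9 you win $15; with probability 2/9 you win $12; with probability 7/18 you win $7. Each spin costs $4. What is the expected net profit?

E[payout] = 16·5/18 + 15·1/9 + 12·2/9 + 7·7/18
 = 40/9 + 5/3 + 8/3 + 49/18
 = 23/2
Net = 23/2 - 4 = 15/2

7.5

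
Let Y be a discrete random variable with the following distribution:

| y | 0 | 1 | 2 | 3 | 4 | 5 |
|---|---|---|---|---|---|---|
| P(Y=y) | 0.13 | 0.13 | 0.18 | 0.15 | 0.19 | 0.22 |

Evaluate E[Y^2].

10.74

E[Y^2] = Σ y^2·P(Y=y)
 = 0·0.13 + 1·0.13 + 4·0.18 + 9·0.15 + 16·0.19 + 25·0.22
 = 0 + 0.13 + 0.72 + 1.35 + 3.04 + 5.5
 = 10.74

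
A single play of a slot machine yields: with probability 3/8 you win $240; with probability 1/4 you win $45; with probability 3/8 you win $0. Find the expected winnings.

E[payout] = 240·3/8 + 45·1/4 + 0·3/8
 = 90 + 45/4 + 0
 = 405/4

101.25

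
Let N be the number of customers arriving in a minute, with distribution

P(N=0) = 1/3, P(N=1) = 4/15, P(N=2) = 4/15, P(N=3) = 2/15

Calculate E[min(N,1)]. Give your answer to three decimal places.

0.667

E[min(N,1)] = Σ min(n,1)·P(N=n)
 = 0·1/3 + 1·4/15 + 1·4/15 + 1·2/15
 = 0 + 4/15 + 4/15 + 2/15
 = 2/3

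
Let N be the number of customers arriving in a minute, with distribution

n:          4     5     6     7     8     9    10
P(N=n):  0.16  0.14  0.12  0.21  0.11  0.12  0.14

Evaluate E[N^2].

E[N^2] = Σ n^2·P(N=n)
 = 16·0.16 + 25·0.14 + 36·0.12 + 49·0.21 + 64·0.11 + 81·0.12 + 100·0.14
 = 2.56 + 3.5 + 4.32 + 10.29 + 7.04 + 9.72 + 14
 = 51.43

51.43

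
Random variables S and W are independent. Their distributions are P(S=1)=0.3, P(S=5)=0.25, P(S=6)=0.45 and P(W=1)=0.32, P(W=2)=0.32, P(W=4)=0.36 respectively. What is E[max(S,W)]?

4.67

E[max(S,W)] = Σ_s Σ_w max(s,w) · P(S=s)P(W=w)
 = 1·0.096 + 2·0.096 + 4·0.108 + 5·0.08 + 5·0.08 + 5·0.09 + 6·0.144 + 6·0.144 + 6·0.162
 = 0.096 + 0.192 + 0.432 + 0.4 + 0.4 + 0.45 + 0.864 + 0.864 + 0.972
 = 4.67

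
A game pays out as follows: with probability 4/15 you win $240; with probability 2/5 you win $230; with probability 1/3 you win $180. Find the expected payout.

E[payout] = 240·4/15 + 230·2/5 + 180·1/3
 = 64 + 92 + 60
 = 216

216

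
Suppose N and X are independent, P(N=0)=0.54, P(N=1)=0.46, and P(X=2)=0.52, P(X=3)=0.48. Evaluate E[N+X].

E[N+X] = Σ_n Σ_x (n+x) · P(N=n)P(X=x)
 = 2·0.2808 + 3·0.2592 + 3·0.2392 + 4·0.2208
 = 0.5616 + 0.7776 + 0.7176 + 0.8832
 = 2.94

2.94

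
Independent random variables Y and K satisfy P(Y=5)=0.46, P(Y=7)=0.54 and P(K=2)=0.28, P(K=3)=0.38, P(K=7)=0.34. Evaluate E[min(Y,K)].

E[min(Y,K)] = Σ_y Σ_k min(y,k) · P(Y=y)P(K=k)
 = 2·0.1288 + 3·0.1748 + 5·0.1564 + 2·0.1512 + 3·0.2052 + 7·0.1836
 = 0.2576 + 0.5244 + 0.782 + 0.3024 + 0.6156 + 1.2852
 = 3.7672

3.7672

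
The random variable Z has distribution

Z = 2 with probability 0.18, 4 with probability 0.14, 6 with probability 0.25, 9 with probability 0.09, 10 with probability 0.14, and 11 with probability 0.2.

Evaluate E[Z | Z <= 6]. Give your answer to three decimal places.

4.246

P(Z <= 6) = 0.18 + 0.14 + 0.25 = 0.57.
E[Z | Z <= 6] = [2·0.18 + 4·0.14 + 6·0.25] / 0.57
 = 2.42 / 0.57
 = 242/57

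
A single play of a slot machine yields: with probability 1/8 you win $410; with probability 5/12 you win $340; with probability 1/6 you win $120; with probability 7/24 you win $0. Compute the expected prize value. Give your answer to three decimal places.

E[payout] = 410·1/8 + 340·5/12 + 120·1/6 + 0·7/24
 = 205/4 + 425/3 + 20 + 0
 = 2555/12

212.917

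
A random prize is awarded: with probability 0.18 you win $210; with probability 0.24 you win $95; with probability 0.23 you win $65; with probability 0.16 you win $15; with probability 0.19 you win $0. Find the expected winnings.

77.95

E[payout] = 210·0.18 + 95·0.24 + 65·0.23 + 15·0.16 + 0·0.19
 = 37.8 + 22.8 + 14.95 + 2.4 + 0
 = 77.95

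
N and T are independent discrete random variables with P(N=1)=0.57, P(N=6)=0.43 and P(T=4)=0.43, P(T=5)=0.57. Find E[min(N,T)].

E[min(N,T)] = Σ_n Σ_t min(n,t) · P(N=n)P(T=t)
 = 1·0.2451 + 1·0.3249 + 4·0.1849 + 5·0.2451
 = 0.2451 + 0.3249 + 0.7396 + 1.2255
 = 2.5351

2.5351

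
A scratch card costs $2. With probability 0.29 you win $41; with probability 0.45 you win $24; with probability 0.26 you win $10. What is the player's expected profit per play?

E[payout] = 41·0.29 + 24·0.45 + 10·0.26
 = 11.89 + 10.8 + 2.6
 = 25.29
Net = 25.29 - 2 = 23.29

23.29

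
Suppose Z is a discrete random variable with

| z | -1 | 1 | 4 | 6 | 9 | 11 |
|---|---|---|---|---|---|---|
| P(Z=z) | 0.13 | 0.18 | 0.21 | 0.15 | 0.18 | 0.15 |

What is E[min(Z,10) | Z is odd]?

4.953125

P(Z is odd) = 0.13 + 0.18 + 0.18 + 0.15 = 0.64.
E[min(Z,10) | Z is odd] = [(-1)·0.13 + 1·0.18 + 9·0.18 + 10·0.15] / 0.64
 = 3.17 / 0.64
 = 317/64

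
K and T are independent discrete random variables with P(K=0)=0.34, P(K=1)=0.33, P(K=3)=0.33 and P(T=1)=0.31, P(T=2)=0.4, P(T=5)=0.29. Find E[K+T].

E[K+T] = Σ_k Σ_t (k+t) · P(K=k)P(T=t)
 = 1·0.1054 + 2·0.136 + 5·0.0986 + 2·0.1023 + 3·0.132 + 6·0.0957 + 4·0.1023 + 5·0.132 + 8·0.0957
 = 0.1054 + 0.272 + 0.493 + 0.2046 + 0.396 + 0.5742 + 0.4092 + 0.66 + 0.7656
 = 3.88

3.88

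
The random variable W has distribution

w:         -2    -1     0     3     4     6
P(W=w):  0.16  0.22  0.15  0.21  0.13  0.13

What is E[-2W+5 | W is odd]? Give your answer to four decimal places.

P(W is odd) = 0.22 + 0.21 = 0.43.
E[-2W+5 | W is odd] = [7·0.22 + (-1)·0.21] / 0.43
 = 1.33 / 0.43
 = 133/43

3.0930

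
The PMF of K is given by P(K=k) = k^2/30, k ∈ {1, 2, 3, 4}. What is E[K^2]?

E[K^2] = Σ k^2·P(K=k)
 = 1·1/30 + 4·2/15 + 9·3/10 + 16·8/15
 = 1/30 + 8/15 + 27/10 + 128/15
 = 59/5

11.8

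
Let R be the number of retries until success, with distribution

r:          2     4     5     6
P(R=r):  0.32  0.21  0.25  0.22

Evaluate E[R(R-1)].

E[R(R-1)] = Σ r(r-1)·P(R=r)
 = 2·0.32 + 12·0.21 + 20·0.25 + 30·0.22
 = 0.64 + 2.52 + 5 + 6.6
 = 14.76

14.76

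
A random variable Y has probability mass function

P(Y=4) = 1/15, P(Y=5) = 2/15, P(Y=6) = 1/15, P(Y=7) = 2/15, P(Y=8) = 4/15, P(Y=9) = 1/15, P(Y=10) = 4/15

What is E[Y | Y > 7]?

9

P(Y > 7) = 4/15 + 1/15 + 4/15 = 3/5.
E[Y | Y > 7] = [8·4/15 + 9·1/15 + 10·4/15] / (3/5)
 = 27/5 / (3/5)
 = 9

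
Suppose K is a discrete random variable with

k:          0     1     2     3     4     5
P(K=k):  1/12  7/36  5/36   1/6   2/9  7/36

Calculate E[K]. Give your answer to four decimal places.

2.8333

E[K] = Σ k·P(K=k)
 = 0·1/12 + 1·7/36 + 2·5/36 + 3·1/6 + 4·2/9 + 5·7/36
 = 0 + 7/36 + 5/18 + 1/2 + 8/9 + 35/36
 = 17/6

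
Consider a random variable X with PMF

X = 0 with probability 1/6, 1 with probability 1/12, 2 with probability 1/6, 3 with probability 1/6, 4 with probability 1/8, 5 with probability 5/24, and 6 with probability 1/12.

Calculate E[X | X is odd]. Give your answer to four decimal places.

P(X is odd) = 1/12 + 1/6 + 5/24 = 11/24.
E[X | X is odd] = [1·1/12 + 3·1/6 + 5·5/24] / (11/24)
 = 13/8 / (11/24)
 = 39/11

3.5455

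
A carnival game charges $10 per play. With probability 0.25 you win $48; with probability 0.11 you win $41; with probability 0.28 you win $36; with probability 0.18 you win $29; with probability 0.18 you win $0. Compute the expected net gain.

21.81

E[payout] = 48·0.25 + 41·0.11 + 36·0.28 + 29·0.18 + 0·0.18
 = 12 + 4.51 + 10.08 + 5.22 + 0
 = 31.81
Net = 31.81 - 10 = 21.81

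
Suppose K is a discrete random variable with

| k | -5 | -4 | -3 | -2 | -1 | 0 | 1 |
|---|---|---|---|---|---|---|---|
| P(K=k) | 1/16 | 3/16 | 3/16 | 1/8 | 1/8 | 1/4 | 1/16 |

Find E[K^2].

6.9375

E[K^2] = Σ k^2·P(K=k)
 = 25·1/16 + 16·3/16 + 9·3/16 + 4·1/8 + 1·1/8 + 0·1/4 + 1·1/16
 = 25/16 + 3 + 27/16 + 1/2 + 1/8 + 0 + 1/16
 = 111/16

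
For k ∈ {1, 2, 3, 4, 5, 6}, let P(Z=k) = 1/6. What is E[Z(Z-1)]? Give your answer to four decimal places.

11.6667

E[Z(Z-1)] = Σ z(z-1)·P(Z=z)
 = 0·1/6 + 2·1/6 + 6·1/6 + 12·1/6 + 20·1/6 + 30·1/6
 = 0 + 1/3 + 1 + 2 + 10/3 + 5
 = 35/3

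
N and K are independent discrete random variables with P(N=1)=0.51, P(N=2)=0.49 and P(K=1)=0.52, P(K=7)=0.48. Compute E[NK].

5.7812

E[NK] = Σ_n Σ_k nk · P(N=n)P(K=k)
 = 1·0.2652 + 7·0.2448 + 2·0.2548 + 14·0.2352
 = 0.2652 + 1.7136 + 0.5096 + 3.2928
 = 5.7812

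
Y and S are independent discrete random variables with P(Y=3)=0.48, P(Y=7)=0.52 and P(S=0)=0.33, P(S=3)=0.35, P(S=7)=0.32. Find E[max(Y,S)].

5.6944

E[max(Y,S)] = Σ_y Σ_s max(y,s) · P(Y=y)P(S=s)
 = 3·0.1584 + 3·0.168 + 7·0.1536 + 7·0.1716 + 7·0.182 + 7·0.1664
 = 0.4752 + 0.504 + 1.0752 + 1.2012 + 1.274 + 1.1648
 = 5.6944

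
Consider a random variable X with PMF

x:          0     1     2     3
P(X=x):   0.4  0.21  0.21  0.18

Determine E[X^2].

2.67

E[X^2] = Σ x^2·P(X=x)
 = 0·0.4 + 1·0.21 + 4·0.21 + 9·0.18
 = 0 + 0.21 + 0.84 + 1.62
 = 2.67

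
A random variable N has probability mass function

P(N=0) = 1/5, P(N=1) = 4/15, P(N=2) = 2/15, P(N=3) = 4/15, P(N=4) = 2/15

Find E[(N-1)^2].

E[(N-1)^2] = Σ (n-1)^2·P(N=n)
 = 1·1/5 + 0·4/15 + 1·2/15 + 4·4/15 + 9·2/15
 = 1/5 + 0 + 2/15 + 16/15 + 6/5
 = 13/5

2.6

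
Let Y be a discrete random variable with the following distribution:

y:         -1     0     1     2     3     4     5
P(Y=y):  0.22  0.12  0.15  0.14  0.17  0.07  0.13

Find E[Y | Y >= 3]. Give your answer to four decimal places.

P(Y >= 3) = 0.17 + 0.07 + 0.13 = 0.37.
E[Y | Y >= 3] = [3·0.17 + 4·0.07 + 5·0.13] / 0.37
 = 1.44 / 0.37
 = 144/37

3.8919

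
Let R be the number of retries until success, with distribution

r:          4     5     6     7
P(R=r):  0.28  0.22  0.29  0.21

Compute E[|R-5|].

E[|R-5|] = Σ |r-5|·P(R=r)
 = 1·0.28 + 0·0.22 + 1·0.29 + 2·0.21
 = 0.28 + 0 + 0.29 + 0.42
 = 0.99

0.99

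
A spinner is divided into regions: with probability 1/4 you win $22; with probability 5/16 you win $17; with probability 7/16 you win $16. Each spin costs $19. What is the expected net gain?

-1.1875

E[payout] = 22·1/4 + 17·5/16 + 16·7/16
 = 11/2 + 85/16 + 7
 = 285/16
Net = 285/16 - 19 = -19/16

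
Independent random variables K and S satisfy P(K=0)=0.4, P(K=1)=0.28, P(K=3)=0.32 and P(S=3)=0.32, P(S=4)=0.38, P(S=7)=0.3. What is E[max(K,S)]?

E[max(K,S)] = Σ_k Σ_s max(k,s) · P(K=k)P(S=s)
 = 3·0.128 + 4·0.152 + 7·0.12 + 3·0.0896 + 4·0.1064 + 7·0.084 + 3·0.1024 + 4·0.1216 + 7·0.096
 = 0.384 + 0.608 + 0.84 + 0.2688 + 0.4256 + 0.588 + 0.3072 + 0.4864 + 0.672
 = 4.58

4.58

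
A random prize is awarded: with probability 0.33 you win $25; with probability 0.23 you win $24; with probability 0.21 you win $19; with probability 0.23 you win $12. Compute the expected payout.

20.52

E[payout] = 25·0.33 + 24·0.23 + 19·0.21 + 12·0.23
 = 8.25 + 5.52 + 3.99 + 2.76
 = 20.52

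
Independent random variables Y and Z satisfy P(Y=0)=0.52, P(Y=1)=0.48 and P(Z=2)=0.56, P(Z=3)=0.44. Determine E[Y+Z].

2.92

E[Y+Z] = Σ_y Σ_z (y+z) · P(Y=y)P(Z=z)
 = 2·0.2912 + 3·0.2288 + 3·0.2688 + 4·0.2112
 = 0.5824 + 0.6864 + 0.8064 + 0.8448
 = 2.92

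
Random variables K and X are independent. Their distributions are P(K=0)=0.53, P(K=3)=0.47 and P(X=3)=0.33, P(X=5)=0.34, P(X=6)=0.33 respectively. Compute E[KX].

E[KX] = Σ_k Σ_x kx · P(K=k)P(X=x)
 = 0·0.1749 + 0·0.1802 + 0·0.1749 + 9·0.1551 + 15·0.1598 + 18·0.1551
 = 0 + 0 + 0 + 1.3959 + 2.397 + 2.7918
 = 6.5847

6.5847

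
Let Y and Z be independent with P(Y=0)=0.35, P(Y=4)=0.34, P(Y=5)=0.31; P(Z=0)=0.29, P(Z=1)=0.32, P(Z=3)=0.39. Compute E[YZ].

E[YZ] = Σ_y Σ_z yz · P(Y=y)P(Z=z)
 = 0·0.1015 + 0·0.112 + 0·0.1365 + 0·0.0986 + 4·0.1088 + 12·0.1326 + 0·0.0899 + 5·0.0992 + 15·0.1209
 = 0 + 0 + 0 + 0 + 0.4352 + 1.5912 + 0 + 0.496 + 1.8135
 = 4.3359

4.3359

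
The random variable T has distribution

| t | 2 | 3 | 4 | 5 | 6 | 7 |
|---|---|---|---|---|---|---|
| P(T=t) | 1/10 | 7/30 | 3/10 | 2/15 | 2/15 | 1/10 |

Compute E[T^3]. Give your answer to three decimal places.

106.067

E[T^3] = Σ t^3·P(T=t)
 = 8·1/10 + 27·7/30 + 64·3/10 + 125·2/15 + 216·2/15 + 343·1/10
 = 4/5 + 63/10 + 96/5 + 50/3 + 144/5 + 343/10
 = 1591/15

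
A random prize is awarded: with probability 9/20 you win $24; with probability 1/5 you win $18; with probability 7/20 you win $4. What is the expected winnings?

15.8

E[payout] = 24·9/20 + 18·1/5 + 4·7/20
 = 54/5 + 18/5 + 7/5
 = 79/5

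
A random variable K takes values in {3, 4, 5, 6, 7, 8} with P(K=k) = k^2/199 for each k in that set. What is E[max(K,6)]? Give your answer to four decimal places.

E[max(K,6)] = Σ max(k,6)·P(K=k)
 = 6·9/199 + 6·16/199 + 6·25/199 + 6·36/199 + 7·49/199 + 8·64/199
 = 54/199 + 96/199 + 150/199 + 216/199 + 343/199 + 512/199
 = 1371/199

6.8894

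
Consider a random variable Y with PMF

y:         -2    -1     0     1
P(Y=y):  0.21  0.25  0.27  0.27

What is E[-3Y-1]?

0.2

E[-3Y-1] = Σ (-3y-1)·P(Y=y)
 = 5·0.21 + 2·0.25 + (-1)·0.27 + (-4)·0.27
 = 1.05 + 0.5 + (-0.27) + (-1.08)
 = 0.2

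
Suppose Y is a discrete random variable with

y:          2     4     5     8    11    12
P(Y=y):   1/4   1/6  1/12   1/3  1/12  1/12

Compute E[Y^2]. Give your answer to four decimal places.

49.1667

E[Y^2] = Σ y^2·P(Y=y)
 = 4·1/4 + 16·1/6 + 25·1/12 + 64·1/3 + 121·1/12 + 144·1/12
 = 1 + 8/3 + 25/12 + 64/3 + 121/12 + 12
 = 295/6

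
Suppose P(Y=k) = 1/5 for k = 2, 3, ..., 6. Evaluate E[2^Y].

24.8

E[2^Y] = Σ 2^y·P(Y=y)
 = 4·1/5 + 8·1/5 + 16·1/5 + 32·1/5 + 64·1/5
 = 4/5 + 8/5 + 16/5 + 32/5 + 64/5
 = 124/5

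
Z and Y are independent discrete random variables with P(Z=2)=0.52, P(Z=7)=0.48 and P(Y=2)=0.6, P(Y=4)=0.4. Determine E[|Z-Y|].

2.432

E[|Z-Y|] = Σ_z Σ_y |z-y| · P(Z=z)P(Y=y)
 = 0·0.312 + 2·0.208 + 5·0.288 + 3·0.192
 = 0 + 0.416 + 1.44 + 0.576
 = 2.432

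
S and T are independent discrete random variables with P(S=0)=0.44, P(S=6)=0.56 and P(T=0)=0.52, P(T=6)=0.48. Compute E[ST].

9.6768

E[ST] = Σ_s Σ_t st · P(S=s)P(T=t)
 = 0·0.2288 + 0·0.2112 + 0·0.2912 + 36·0.2688
 = 0 + 0 + 0 + 9.6768
 = 9.6768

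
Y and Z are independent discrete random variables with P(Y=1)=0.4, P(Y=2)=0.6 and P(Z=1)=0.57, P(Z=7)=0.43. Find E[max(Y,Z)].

E[max(Y,Z)] = Σ_y Σ_z max(y,z) · P(Y=y)P(Z=z)
 = 1·0.228 + 7·0.172 + 2·0.342 + 7·0.258
 = 0.228 + 1.204 + 0.684 + 1.806
 = 3.922

3.922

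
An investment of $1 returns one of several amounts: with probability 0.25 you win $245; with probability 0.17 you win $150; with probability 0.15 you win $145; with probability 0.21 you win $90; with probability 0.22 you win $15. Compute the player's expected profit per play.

E[payout] = 245·0.25 + 150·0.17 + 145·0.15 + 90·0.21 + 15·0.22
 = 61.25 + 25.5 + 21.75 + 18.9 + 3.3
 = 130.7
Net = 130.7 - 1 = 129.7

129.7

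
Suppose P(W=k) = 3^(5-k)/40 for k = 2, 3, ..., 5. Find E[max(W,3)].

E[max(W,3)] = Σ max(w,3)·P(W=w)
 = 3·27/40 + 3·9/40 + 4·3/40 + 5·1/40
 = 81/40 + 27/40 + 3/10 + 1/8
 = 25/8

3.125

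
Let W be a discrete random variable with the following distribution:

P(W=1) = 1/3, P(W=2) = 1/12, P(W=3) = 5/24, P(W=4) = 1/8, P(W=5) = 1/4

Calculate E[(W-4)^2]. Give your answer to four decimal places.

3.7917

E[(W-4)^2] = Σ (w-4)^2·P(W=w)
 = 9·1/3 + 4·1/12 + 1·5/24 + 0·1/8 + 1·1/4
 = 3 + 1/3 + 5/24 + 0 + 1/4
 = 91/24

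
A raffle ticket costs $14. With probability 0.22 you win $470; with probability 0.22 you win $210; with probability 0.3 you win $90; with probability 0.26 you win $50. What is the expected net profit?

E[payout] = 470·0.22 + 210·0.22 + 90·0.3 + 50·0.26
 = 103.4 + 46.2 + 27 + 13
 = 189.6
Net = 189.6 - 14 = 175.6

175.6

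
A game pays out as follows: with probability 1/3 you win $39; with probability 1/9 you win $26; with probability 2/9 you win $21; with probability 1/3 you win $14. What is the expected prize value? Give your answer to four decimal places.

25.2222

E[payout] = 39·1/3 + 26·1/9 + 21·2/9 + 14·1/3
 = 13 + 26/9 + 14/3 + 14/3
 = 227/9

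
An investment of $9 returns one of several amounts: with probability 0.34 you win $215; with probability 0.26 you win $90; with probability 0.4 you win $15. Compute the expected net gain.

93.5

E[payout] = 215·0.34 + 90·0.26 + 15·0.4
 = 73.1 + 23.4 + 6
 = 102.5
Net = 102.5 - 9 = 93.5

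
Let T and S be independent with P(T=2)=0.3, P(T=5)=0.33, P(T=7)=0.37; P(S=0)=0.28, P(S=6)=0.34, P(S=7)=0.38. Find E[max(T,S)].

E[max(T,S)] = Σ_t Σ_s max(t,s) · P(T=t)P(S=s)
 = 2·0.084 + 6·0.102 + 7·0.114 + 5·0.0924 + 6·0.1122 + 7·0.1254 + 7·0.1036 + 7·0.1258 + 7·0.1406
 = 0.168 + 0.612 + 0.798 + 0.462 + 0.6732 + 0.8778 + 0.7252 + 0.8806 + 0.9842
 = 6.181

6.181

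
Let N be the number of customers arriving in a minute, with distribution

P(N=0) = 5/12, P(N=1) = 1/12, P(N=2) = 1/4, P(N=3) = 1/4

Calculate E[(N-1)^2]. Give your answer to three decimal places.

E[(N-1)^2] = Σ (n-1)^2·P(N=n)
 = 1·5/12 + 0·1/12 + 1·1/4 + 4·1/4
 = 5/12 + 0 + 1/4 + 1
 = 5/3

1.667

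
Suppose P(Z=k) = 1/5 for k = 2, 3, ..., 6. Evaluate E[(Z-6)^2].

E[(Z-6)^2] = Σ (z-6)^2·P(Z=z)
 = 16·1/5 + 9·1/5 + 4·1/5 + 1·1/5 + 0·1/5
 = 16/5 + 9/5 + 4/5 + 1/5 + 0
 = 6

6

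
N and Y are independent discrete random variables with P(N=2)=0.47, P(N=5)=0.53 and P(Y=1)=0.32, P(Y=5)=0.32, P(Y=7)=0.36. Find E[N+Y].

E[N+Y] = Σ_n Σ_y (n+y) · P(N=n)P(Y=y)
 = 3·0.1504 + 7·0.1504 + 9·0.1692 + 6·0.1696 + 10·0.1696 + 12·0.1908
 = 0.4512 + 1.0528 + 1.5228 + 1.0176 + 1.696 + 2.2896
 = 8.03

8.03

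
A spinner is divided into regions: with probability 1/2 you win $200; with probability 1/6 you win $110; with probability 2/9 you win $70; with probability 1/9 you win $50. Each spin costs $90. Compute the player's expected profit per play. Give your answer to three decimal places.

49.444

E[payout] = 200·1/2 + 110·1/6 + 70·2/9 + 50·1/9
 = 100 + 55/3 + 140/9 + 50/9
 = 1255/9
Net = 1255/9 - 90 = 445/9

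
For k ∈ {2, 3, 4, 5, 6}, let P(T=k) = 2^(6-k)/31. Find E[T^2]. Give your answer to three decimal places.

9.226

E[T^2] = Σ t^2·P(T=t)
 = 4·16/31 + 9·8/31 + 16·4/31 + 25·2/31 + 36·1/31
 = 64/31 + 72/31 + 64/31 + 50/31 + 36/31
 = 286/31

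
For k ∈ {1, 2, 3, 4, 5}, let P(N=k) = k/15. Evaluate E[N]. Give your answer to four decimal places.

E[N] = Σ n·P(N=n)
 = 1·1/15 + 2·2/15 + 3·1/5 + 4·4/15 + 5·1/3
 = 1/15 + 4/15 + 3/5 + 16/15 + 5/3
 = 11/3

3.6667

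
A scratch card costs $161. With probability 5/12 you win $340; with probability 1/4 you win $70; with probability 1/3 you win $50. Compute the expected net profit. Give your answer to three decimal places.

E[payout] = 340·5/12 + 70·1/4 + 50·1/3
 = 425/3 + 35/2 + 50/3
 = 1055/6
Net = 1055/6 - 161 = 89/6

14.833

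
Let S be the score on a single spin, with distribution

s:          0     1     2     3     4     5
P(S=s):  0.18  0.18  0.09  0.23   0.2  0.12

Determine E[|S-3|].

1.43

E[|S-3|] = Σ |s-3|·P(S=s)
 = 3·0.18 + 2·0.18 + 1·0.09 + 0·0.23 + 1·0.2 + 2·0.12
 = 0.54 + 0.36 + 0.09 + 0 + 0.2 + 0.24
 = 1.43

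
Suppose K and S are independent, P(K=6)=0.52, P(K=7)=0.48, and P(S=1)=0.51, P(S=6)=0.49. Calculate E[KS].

E[KS] = Σ_k Σ_s ks · P(K=k)P(S=s)
 = 6·0.2652 + 36·0.2548 + 7·0.2448 + 42·0.2352
 = 1.5912 + 9.1728 + 1.7136 + 9.8784
 = 22.356

22.356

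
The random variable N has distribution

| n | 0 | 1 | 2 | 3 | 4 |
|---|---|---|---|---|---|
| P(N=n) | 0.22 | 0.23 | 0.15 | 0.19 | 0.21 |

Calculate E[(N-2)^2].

2.14

E[(N-2)^2] = Σ (n-2)^2·P(N=n)
 = 4·0.22 + 1·0.23 + 0·0.15 + 1·0.19 + 4·0.21
 = 0.88 + 0.23 + 0 + 0.19 + 0.84
 = 2.14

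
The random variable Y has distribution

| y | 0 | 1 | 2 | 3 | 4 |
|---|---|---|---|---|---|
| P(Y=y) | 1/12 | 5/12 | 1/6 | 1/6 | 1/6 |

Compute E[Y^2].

5.25

E[Y^2] = Σ y^2·P(Y=y)
 = 0·1/12 + 1·5/12 + 4·1/6 + 9·1/6 + 16·1/6
 = 0 + 5/12 + 2/3 + 3/2 + 8/3
 = 21/4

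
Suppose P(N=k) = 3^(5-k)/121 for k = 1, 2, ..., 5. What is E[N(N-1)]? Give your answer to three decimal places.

E[N(N-1)] = Σ n(n-1)·P(N=n)
 = 0·81/121 + 2·27/121 + 6·9/121 + 12·3/121 + 20·1/121
 = 0 + 54/121 + 54/121 + 36/121 + 20/121
 = 164/121

1.355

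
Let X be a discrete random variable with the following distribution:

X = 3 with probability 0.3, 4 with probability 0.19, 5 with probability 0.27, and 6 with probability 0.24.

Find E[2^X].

29.44

E[2^X] = Σ 2^x·P(X=x)
 = 8·0.3 + 16·0.19 + 32·0.27 + 64·0.24
 = 2.4 + 3.04 + 8.64 + 15.36
 = 29.44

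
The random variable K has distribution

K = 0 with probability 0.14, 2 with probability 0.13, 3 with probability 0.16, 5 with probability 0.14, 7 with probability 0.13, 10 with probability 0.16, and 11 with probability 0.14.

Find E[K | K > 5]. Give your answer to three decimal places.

9.419

P(K > 5) = 0.13 + 0.16 + 0.14 = 0.43.
E[K | K > 5] = [7·0.13 + 10·0.16 + 11·0.14] / 0.43
 = 4.05 / 0.43
 = 405/43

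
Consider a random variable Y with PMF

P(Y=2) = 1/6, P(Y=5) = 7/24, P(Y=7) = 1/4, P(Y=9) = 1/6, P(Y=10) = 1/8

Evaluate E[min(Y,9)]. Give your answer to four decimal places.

E[min(Y,9)] = Σ min(y,9)·P(Y=y)
 = 2·1/6 + 5·7/24 + 7·1/4 + 9·1/6 + 9·1/8
 = 1/3 + 35/24 + 7/4 + 3/2 + 9/8
 = 37/6

6.1667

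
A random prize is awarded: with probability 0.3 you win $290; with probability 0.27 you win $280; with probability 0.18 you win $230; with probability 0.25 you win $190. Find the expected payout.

E[payout] = 290·0.3 + 280·0.27 + 230·0.18 + 190·0.25
 = 87 + 75.6 + 41.4 + 47.5
 = 251.5

251.5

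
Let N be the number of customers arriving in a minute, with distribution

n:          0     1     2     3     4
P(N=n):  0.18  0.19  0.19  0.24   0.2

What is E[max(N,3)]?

E[max(N,3)] = Σ max(n,3)·P(N=n)
 = 3·0.18 + 3·0.19 + 3·0.19 + 3·0.24 + 4·0.2
 = 0.54 + 0.57 + 0.57 + 0.72 + 0.8
 = 3.2

3.2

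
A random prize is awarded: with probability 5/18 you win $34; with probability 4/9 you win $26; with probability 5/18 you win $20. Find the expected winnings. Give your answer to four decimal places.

E[payout] = 34·5/18 + 26·4/9 + 20·5/18
 = 85/9 + 104/9 + 50/9
 = 239/9

26.5556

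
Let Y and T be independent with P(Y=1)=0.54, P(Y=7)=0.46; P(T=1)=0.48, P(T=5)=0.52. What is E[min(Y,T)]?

1.9568

E[min(Y,T)] = Σ_y Σ_t min(y,t) · P(Y=y)P(T=t)
 = 1·0.2592 + 1·0.2808 + 1·0.2208 + 5·0.2392
 = 0.2592 + 0.2808 + 0.2208 + 1.196
 = 1.9568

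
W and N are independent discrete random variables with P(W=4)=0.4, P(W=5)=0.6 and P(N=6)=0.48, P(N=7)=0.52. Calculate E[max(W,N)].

E[max(W,N)] = Σ_w Σ_n max(w,n) · P(W=w)P(N=n)
 = 6·0.192 + 7·0.208 + 6·0.288 + 7·0.312
 = 1.152 + 1.456 + 1.728 + 2.184
 = 6.52

6.52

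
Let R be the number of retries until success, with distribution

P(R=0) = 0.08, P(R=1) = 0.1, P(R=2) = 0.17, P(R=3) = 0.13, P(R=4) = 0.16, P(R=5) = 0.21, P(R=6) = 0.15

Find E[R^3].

E[R^3] = Σ r^3·P(R=r)
 = 0·0.08 + 1·0.1 + 8·0.17 + 27·0.13 + 64·0.16 + 125·0.21 + 216·0.15
 = 0 + 0.1 + 1.36 + 3.51 + 10.24 + 26.25 + 32.4
 = 73.86

73.86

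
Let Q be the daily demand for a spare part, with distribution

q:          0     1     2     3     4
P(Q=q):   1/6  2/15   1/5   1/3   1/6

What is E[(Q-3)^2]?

E[(Q-3)^2] = Σ (q-3)^2·P(Q=q)
 = 9·1/6 + 4·2/15 + 1·1/5 + 0·1/3 + 1·1/6
 = 3/2 + 8/15 + 1/5 + 0 + 1/6
 = 12/5

2.4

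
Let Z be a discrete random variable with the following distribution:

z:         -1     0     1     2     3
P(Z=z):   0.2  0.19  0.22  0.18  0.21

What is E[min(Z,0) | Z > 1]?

P(Z > 1) = 0.18 + 0.21 = 0.39.
E[min(Z,0) | Z > 1] = [0·0.18 + 0·0.21] / 0.39
 = 0 / 0.39
 = 0

0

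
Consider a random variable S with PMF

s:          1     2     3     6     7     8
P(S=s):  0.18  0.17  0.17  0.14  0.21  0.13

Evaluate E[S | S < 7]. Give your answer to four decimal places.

2.8333

P(S < 7) = 0.18 + 0.17 + 0.17 + 0.14 = 0.66.
E[S | S < 7] = [1·0.18 + 2·0.17 + 3·0.17 + 6·0.14] / 0.66
 = 1.87 / 0.66
 = 17/6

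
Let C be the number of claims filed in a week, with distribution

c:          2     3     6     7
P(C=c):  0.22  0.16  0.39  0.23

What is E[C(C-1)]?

E[C(C-1)] = Σ c(c-1)·P(C=c)
 = 2·0.22 + 6·0.16 + 30·0.39 + 42·0.23
 = 0.44 + 0.96 + 11.7 + 9.66
 = 22.76

22.76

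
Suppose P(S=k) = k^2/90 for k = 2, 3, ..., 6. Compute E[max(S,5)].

E[max(S,5)] = Σ max(s,5)·P(S=s)
 = 5·2/45 + 5·1/10 + 5·8/45 + 5·5/18 + 6·2/5
 = 2/9 + 1/2 + 8/9 + 25/18 + 12/5
 = 27/5

5.4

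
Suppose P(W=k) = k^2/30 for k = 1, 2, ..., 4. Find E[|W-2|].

1.4

E[|W-2|] = Σ |w-2|·P(W=w)
 = 1·1/30 + 0·2/15 + 1·3/10 + 2·8/15
 = 1/30 + 0 + 3/10 + 16/15
 = 7/5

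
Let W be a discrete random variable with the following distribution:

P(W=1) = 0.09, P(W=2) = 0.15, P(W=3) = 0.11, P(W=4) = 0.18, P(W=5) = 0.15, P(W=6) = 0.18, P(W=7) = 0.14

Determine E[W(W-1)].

17.4

E[W(W-1)] = Σ w(w-1)·P(W=w)
 = 0·0.09 + 2·0.15 + 6·0.11 + 12·0.18 + 20·0.15 + 30·0.18 + 42·0.14
 = 0 + 0.3 + 0.66 + 2.16 + 3 + 5.4 + 5.88
 = 17.4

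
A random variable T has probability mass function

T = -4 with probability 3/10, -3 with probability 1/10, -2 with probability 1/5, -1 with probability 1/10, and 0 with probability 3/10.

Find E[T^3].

E[T^3] = Σ t^3·P(T=t)
 = (-64)·3/10 + (-27)·1/10 + (-8)·1/5 + (-1)·1/10 + 0·3/10
 = (-96/5) + (-27/10) + (-8/5) + (-1/10) + 0
 = -118/5

-23.6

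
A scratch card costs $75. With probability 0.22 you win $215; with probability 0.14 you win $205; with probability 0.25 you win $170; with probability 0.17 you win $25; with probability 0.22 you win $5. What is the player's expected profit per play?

E[payout] = 215·0.22 + 205·0.14 + 170·0.25 + 25·0.17 + 5·0.22
 = 47.3 + 28.7 + 42.5 + 4.25 + 1.1
 = 123.85
Net = 123.85 - 75 = 48.85

48.85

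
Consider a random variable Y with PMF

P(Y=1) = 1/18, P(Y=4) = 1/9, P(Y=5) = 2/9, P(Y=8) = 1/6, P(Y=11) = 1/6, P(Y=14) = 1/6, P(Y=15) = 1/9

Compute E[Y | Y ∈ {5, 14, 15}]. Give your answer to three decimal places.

10.222

P(Y ∈ {5, 14, 15}) = 2/9 + 1/6 + 1/9 = 1/2.
E[Y | Y ∈ {5, 14, 15}] = [5·2/9 + 14·1/6 + 15·1/9] / (1/2)
 = 46/9 / (1/2)
 = 92/9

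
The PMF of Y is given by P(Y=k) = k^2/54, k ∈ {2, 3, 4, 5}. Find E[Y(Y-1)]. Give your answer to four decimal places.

13.9630

E[Y(Y-1)] = Σ y(y-1)·P(Y=y)
 = 2·2/27 + 6·1/6 + 12·8/27 + 20·25/54
 = 4/27 + 1 + 32/9 + 250/27
 = 377/27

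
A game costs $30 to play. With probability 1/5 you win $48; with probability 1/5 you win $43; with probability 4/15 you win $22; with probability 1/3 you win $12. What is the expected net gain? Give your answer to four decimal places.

E[payout] = 48·1/5 + 43·1/5 + 22·4/15 + 12·1/3
 = 48/5 + 43/5 + 88/15 + 4
 = 421/15
Net = 421/15 - 30 = -29/15

-1.9333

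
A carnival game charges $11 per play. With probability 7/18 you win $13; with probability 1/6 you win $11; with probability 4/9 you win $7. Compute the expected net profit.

E[payout] = 13·7/18 + 11·1/6 + 7·4/9
 = 91/18 + 11/6 + 28/9
 = 10
Net = 10 - 11 = -1

-1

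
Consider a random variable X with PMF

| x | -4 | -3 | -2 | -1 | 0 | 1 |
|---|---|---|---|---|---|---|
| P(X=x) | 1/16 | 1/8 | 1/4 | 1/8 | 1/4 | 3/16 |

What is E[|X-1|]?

E[|X-1|] = Σ |x-1|·P(X=x)
 = 5·1/16 + 4·1/8 + 3·1/4 + 2·1/8 + 1·1/4 + 0·3/16
 = 5/16 + 1/2 + 3/4 + 1/4 + 1/4 + 0
 = 33/16

2.0625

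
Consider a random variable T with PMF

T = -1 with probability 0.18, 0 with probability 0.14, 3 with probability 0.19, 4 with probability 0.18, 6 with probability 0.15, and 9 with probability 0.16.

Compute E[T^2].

23.13

E[T^2] = Σ t^2·P(T=t)
 = 1·0.18 + 0·0.14 + 9·0.19 + 16·0.18 + 36·0.15 + 81·0.16
 = 0.18 + 0 + 1.71 + 2.88 + 5.4 + 12.96
 = 23.13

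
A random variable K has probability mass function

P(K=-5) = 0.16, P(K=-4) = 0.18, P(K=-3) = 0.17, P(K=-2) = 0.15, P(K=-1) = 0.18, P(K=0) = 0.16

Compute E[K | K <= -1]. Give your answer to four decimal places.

P(K <= -1) = 0.16 + 0.18 + 0.17 + 0.15 + 0.18 = 0.84.
E[K | K <= -1] = [(-5)·0.16 + (-4)·0.18 + (-3)·0.17 + (-2)·0.15 + (-1)·0.18] / 0.84
 = -2.51 / 0.84
 = -251/84

-2.9881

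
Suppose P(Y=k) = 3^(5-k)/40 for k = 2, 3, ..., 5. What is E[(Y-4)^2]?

E[(Y-4)^2] = Σ (y-4)^2·P(Y=y)
 = 4·27/40 + 1·9/40 + 0·3/40 + 1·1/40
 = 27/10 + 9/40 + 0 + 1/40
 = 59/20

2.95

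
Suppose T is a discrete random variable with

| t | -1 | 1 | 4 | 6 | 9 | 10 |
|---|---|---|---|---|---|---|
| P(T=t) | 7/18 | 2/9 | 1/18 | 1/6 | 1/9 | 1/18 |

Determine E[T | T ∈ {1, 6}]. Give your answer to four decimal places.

P(T ∈ {1, 6}) = 2/9 + 1/6 = 7/18.
E[T | T ∈ {1, 6}] = [1·2/9 + 6·1/6] / (7/18)
 = 11/9 / (7/18)
 = 22/7

3.1429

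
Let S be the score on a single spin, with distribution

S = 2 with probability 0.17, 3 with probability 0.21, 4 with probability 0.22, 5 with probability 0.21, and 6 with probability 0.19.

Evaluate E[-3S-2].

E[-3S-2] = Σ (-3s-2)·P(S=s)
 = (-8)·0.17 + (-11)·0.21 + (-14)·0.22 + (-17)·0.21 + (-20)·0.19
 = (-1.36) + (-2.31) + (-3.08) + (-3.57) + (-3.8)
 = -14.12

-14.12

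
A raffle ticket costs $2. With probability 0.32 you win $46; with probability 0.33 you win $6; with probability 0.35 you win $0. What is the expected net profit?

14.7

E[payout] = 46·0.32 + 6·0.33 + 0·0.35
 = 14.72 + 1.98 + 0
 = 16.7
Net = 16.7 - 2 = 14.7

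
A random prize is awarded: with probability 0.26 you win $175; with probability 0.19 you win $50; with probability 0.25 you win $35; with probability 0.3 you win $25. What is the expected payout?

E[payout] = 175·0.26 + 50·0.19 + 35·0.25 + 25·0.3
 = 45.5 + 9.5 + 8.75 + 7.5
 = 71.25

71.25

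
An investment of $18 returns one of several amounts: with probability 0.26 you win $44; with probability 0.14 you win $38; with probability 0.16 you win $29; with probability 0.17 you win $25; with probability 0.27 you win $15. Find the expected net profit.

11.7

E[payout] = 44·0.26 + 38·0.14 + 29·0.16 + 25·0.17 + 15·0.27
 = 11.44 + 5.32 + 4.64 + 4.25 + 4.05
 = 29.7
Net = 29.7 - 18 = 11.7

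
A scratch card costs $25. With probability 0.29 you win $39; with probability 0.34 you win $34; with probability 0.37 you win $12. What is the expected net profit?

2.31

E[payout] = 39·0.29 + 34·0.34 + 12·0.37
 = 11.31 + 11.56 + 4.44
 = 27.31
Net = 27.31 - 25 = 2.31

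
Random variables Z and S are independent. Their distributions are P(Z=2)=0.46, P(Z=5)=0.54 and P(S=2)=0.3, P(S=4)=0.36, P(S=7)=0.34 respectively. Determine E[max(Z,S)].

5.1004

E[max(Z,S)] = Σ_z Σ_s max(z,s) · P(Z=z)P(S=s)
 = 2·0.138 + 4·0.1656 + 7·0.1564 + 5·0.162 + 5·0.1944 + 7·0.1836
 = 0.276 + 0.6624 + 1.0948 + 0.81 + 0.972 + 1.2852
 = 5.1004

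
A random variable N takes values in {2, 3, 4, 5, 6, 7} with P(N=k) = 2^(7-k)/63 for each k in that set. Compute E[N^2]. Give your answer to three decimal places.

9.857

E[N^2] = Σ n^2·P(N=n)
 = 4·32/63 + 9·16/63 + 16·8/63 + 25·4/63 + 36·2/63 + 49·1/63
 = 128/63 + 16/7 + 128/63 + 100/63 + 8/7 + 7/9
 = 69/7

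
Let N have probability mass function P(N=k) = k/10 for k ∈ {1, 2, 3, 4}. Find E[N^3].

35.4

E[N^3] = Σ n^3·P(N=n)
 = 1·1/10 + 8·1/5 + 27·3/10 + 64·2/5
 = 1/10 + 8/5 + 81/10 + 128/5
 = 177/5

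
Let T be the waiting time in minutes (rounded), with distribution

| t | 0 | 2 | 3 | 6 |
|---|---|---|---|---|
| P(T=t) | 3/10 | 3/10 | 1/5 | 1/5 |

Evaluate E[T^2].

10.2

E[T^2] = Σ t^2·P(T=t)
 = 0·3/10 + 4·3/10 + 9·1/5 + 36·1/5
 = 0 + 6/5 + 9/5 + 36/5
 = 51/5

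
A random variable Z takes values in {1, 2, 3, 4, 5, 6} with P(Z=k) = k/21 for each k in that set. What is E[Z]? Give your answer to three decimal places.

4.333

E[Z] = Σ z·P(Z=z)
 = 1·1/21 + 2·2/21 + 3·1/7 + 4·4/21 + 5·5/21 + 6·2/7
 = 1/21 + 4/21 + 3/7 + 16/21 + 25/21 + 12/7
 = 13/3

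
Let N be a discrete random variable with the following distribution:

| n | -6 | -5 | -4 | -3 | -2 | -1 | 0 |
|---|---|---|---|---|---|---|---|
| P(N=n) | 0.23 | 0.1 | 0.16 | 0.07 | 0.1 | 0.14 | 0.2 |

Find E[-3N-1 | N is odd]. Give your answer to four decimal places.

P(N is odd) = 0.1 + 0.07 + 0.14 = 0.31.
E[-3N-1 | N is odd] = [14·0.1 + 8·0.07 + 2·0.14] / 0.31
 = 2.24 / 0.31
 = 224/31

7.2258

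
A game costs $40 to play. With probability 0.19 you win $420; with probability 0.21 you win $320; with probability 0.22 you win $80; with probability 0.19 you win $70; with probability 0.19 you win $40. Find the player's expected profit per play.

E[payout] = 420·0.19 + 320·0.21 + 80·0.22 + 70·0.19 + 40·0.19
 = 79.8 + 67.2 + 17.6 + 13.3 + 7.6
 = 185.5
Net = 185.5 - 40 = 145.5

145.5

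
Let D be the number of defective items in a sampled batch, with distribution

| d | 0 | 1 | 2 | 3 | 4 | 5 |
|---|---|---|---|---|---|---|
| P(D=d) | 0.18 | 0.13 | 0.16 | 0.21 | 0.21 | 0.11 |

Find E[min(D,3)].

E[min(D,3)] = Σ min(d,3)·P(D=d)
 = 0·0.18 + 1·0.13 + 2·0.16 + 3·0.21 + 3·0.21 + 3·0.11
 = 0 + 0.13 + 0.32 + 0.63 + 0.63 + 0.33
 = 2.04

2.04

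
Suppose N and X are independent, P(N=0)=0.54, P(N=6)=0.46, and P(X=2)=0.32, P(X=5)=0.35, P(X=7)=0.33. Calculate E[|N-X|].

3.4396

E[|N-X|] = Σ_n Σ_x |n-x| · P(N=n)P(X=x)
 = 2·0.1728 + 5·0.189 + 7·0.1782 + 4·0.1472 + 1·0.161 + 1·0.1518
 = 0.3456 + 0.945 + 1.2474 + 0.5888 + 0.161 + 0.1518
 = 3.4396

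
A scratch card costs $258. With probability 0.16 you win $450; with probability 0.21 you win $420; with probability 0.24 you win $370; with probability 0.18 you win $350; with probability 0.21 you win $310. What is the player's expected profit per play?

119.1

E[payout] = 450·0.16 + 420·0.21 + 370·0.24 + 350·0.18 + 310·0.21
 = 72 + 88.2 + 88.8 + 63 + 65.1
 = 377.1
Net = 377.1 - 258 = 119.1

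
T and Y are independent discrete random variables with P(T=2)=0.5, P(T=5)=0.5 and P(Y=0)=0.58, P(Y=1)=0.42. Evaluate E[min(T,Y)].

0.42

E[min(T,Y)] = Σ_t Σ_y min(t,y) · P(T=t)P(Y=y)
 = 0·0.29 + 1·0.21 + 0·0.29 + 1·0.21
 = 0 + 0.21 + 0 + 0.21
 = 0.42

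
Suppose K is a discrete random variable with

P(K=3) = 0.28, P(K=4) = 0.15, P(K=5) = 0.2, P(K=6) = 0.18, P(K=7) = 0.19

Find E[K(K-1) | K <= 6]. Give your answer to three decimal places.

P(K <= 6) = 0.28 + 0.15 + 0.2 + 0.18 = 0.81.
E[K(K-1) | K <= 6] = [6·0.28 + 12·0.15 + 20·0.2 + 30·0.18] / 0.81
 = 12.88 / 0.81
 = 1288/81

15.901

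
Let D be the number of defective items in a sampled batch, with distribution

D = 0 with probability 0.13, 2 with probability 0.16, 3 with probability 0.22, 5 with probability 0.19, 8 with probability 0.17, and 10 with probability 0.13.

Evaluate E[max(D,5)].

E[max(D,5)] = Σ max(d,5)·P(D=d)
 = 5·0.13 + 5·0.16 + 5·0.22 + 5·0.19 + 8·0.17 + 10·0.13
 = 0.65 + 0.8 + 1.1 + 0.95 + 1.36 + 1.3
 = 6.16

6.16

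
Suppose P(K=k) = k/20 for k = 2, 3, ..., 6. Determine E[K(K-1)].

E[K(K-1)] = Σ k(k-1)·P(K=k)
 = 2·1/10 + 6·3/20 + 12·1/5 + 20·1/4 + 30·3/10
 = 1/5 + 9/10 + 12/5 + 5 + 9
 = 35/2

17.5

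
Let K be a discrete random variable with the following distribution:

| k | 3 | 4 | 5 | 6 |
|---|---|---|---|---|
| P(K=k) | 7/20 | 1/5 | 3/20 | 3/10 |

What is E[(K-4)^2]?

1.7

E[(K-4)^2] = Σ (k-4)^2·P(K=k)
 = 1·7/20 + 0·1/5 + 1·3/20 + 4·3/10
 = 7/20 + 0 + 3/20 + 6/5
 = 17/10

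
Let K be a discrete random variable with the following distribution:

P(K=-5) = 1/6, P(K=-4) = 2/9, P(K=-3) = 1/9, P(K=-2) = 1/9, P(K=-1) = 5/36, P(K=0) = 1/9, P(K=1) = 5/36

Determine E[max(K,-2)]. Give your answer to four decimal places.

E[max(K,-2)] = Σ max(k,-2)·P(K=k)
 = (-2)·1/6 + (-2)·2/9 + (-2)·1/9 + (-2)·1/9 + (-1)·5/36 + 0·1/9 + 1·5/36
 = (-1/3) + (-4/9) + (-2/9) + (-2/9) + (-5/36) + 0 + 5/36
 = -11/9

-1.2222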